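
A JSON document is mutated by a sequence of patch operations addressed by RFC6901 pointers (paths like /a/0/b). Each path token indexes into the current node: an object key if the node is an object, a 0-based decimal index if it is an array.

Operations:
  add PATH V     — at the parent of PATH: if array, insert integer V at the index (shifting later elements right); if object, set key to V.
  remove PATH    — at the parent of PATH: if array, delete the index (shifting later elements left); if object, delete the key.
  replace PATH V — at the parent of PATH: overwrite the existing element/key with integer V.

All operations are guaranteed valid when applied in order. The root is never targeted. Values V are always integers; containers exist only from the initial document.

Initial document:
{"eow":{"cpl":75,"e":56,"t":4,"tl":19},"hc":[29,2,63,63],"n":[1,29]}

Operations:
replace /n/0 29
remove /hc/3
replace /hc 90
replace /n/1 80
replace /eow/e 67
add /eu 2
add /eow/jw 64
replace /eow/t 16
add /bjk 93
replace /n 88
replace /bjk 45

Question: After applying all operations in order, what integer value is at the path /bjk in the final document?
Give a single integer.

Answer: 45

Derivation:
After op 1 (replace /n/0 29): {"eow":{"cpl":75,"e":56,"t":4,"tl":19},"hc":[29,2,63,63],"n":[29,29]}
After op 2 (remove /hc/3): {"eow":{"cpl":75,"e":56,"t":4,"tl":19},"hc":[29,2,63],"n":[29,29]}
After op 3 (replace /hc 90): {"eow":{"cpl":75,"e":56,"t":4,"tl":19},"hc":90,"n":[29,29]}
After op 4 (replace /n/1 80): {"eow":{"cpl":75,"e":56,"t":4,"tl":19},"hc":90,"n":[29,80]}
After op 5 (replace /eow/e 67): {"eow":{"cpl":75,"e":67,"t":4,"tl":19},"hc":90,"n":[29,80]}
After op 6 (add /eu 2): {"eow":{"cpl":75,"e":67,"t":4,"tl":19},"eu":2,"hc":90,"n":[29,80]}
After op 7 (add /eow/jw 64): {"eow":{"cpl":75,"e":67,"jw":64,"t":4,"tl":19},"eu":2,"hc":90,"n":[29,80]}
After op 8 (replace /eow/t 16): {"eow":{"cpl":75,"e":67,"jw":64,"t":16,"tl":19},"eu":2,"hc":90,"n":[29,80]}
After op 9 (add /bjk 93): {"bjk":93,"eow":{"cpl":75,"e":67,"jw":64,"t":16,"tl":19},"eu":2,"hc":90,"n":[29,80]}
After op 10 (replace /n 88): {"bjk":93,"eow":{"cpl":75,"e":67,"jw":64,"t":16,"tl":19},"eu":2,"hc":90,"n":88}
After op 11 (replace /bjk 45): {"bjk":45,"eow":{"cpl":75,"e":67,"jw":64,"t":16,"tl":19},"eu":2,"hc":90,"n":88}
Value at /bjk: 45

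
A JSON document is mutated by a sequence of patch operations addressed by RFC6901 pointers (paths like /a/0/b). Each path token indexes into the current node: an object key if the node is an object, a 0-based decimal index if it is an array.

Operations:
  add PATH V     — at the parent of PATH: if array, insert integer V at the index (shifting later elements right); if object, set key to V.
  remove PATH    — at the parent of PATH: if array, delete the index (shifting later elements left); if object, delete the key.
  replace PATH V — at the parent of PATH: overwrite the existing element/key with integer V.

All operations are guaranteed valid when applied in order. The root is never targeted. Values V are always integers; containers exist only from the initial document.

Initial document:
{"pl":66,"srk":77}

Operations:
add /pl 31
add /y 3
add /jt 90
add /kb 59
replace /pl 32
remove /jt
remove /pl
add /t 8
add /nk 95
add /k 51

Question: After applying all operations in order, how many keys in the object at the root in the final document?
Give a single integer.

After op 1 (add /pl 31): {"pl":31,"srk":77}
After op 2 (add /y 3): {"pl":31,"srk":77,"y":3}
After op 3 (add /jt 90): {"jt":90,"pl":31,"srk":77,"y":3}
After op 4 (add /kb 59): {"jt":90,"kb":59,"pl":31,"srk":77,"y":3}
After op 5 (replace /pl 32): {"jt":90,"kb":59,"pl":32,"srk":77,"y":3}
After op 6 (remove /jt): {"kb":59,"pl":32,"srk":77,"y":3}
After op 7 (remove /pl): {"kb":59,"srk":77,"y":3}
After op 8 (add /t 8): {"kb":59,"srk":77,"t":8,"y":3}
After op 9 (add /nk 95): {"kb":59,"nk":95,"srk":77,"t":8,"y":3}
After op 10 (add /k 51): {"k":51,"kb":59,"nk":95,"srk":77,"t":8,"y":3}
Size at the root: 6

Answer: 6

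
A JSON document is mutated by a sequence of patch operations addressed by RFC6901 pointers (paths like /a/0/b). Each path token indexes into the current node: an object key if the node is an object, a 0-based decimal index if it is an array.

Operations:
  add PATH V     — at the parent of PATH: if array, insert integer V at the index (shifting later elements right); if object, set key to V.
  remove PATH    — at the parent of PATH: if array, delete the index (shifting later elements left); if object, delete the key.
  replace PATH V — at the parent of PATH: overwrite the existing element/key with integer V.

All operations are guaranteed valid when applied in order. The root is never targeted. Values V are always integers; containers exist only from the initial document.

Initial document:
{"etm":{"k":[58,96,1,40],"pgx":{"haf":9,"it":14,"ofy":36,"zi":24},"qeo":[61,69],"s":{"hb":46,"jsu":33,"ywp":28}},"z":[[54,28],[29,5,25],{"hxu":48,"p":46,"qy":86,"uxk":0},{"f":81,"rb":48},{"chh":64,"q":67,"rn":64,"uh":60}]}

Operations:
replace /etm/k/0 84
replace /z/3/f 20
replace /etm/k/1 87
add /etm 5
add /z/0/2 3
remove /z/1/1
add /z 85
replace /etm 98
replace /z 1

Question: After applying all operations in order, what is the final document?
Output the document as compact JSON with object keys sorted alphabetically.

After op 1 (replace /etm/k/0 84): {"etm":{"k":[84,96,1,40],"pgx":{"haf":9,"it":14,"ofy":36,"zi":24},"qeo":[61,69],"s":{"hb":46,"jsu":33,"ywp":28}},"z":[[54,28],[29,5,25],{"hxu":48,"p":46,"qy":86,"uxk":0},{"f":81,"rb":48},{"chh":64,"q":67,"rn":64,"uh":60}]}
After op 2 (replace /z/3/f 20): {"etm":{"k":[84,96,1,40],"pgx":{"haf":9,"it":14,"ofy":36,"zi":24},"qeo":[61,69],"s":{"hb":46,"jsu":33,"ywp":28}},"z":[[54,28],[29,5,25],{"hxu":48,"p":46,"qy":86,"uxk":0},{"f":20,"rb":48},{"chh":64,"q":67,"rn":64,"uh":60}]}
After op 3 (replace /etm/k/1 87): {"etm":{"k":[84,87,1,40],"pgx":{"haf":9,"it":14,"ofy":36,"zi":24},"qeo":[61,69],"s":{"hb":46,"jsu":33,"ywp":28}},"z":[[54,28],[29,5,25],{"hxu":48,"p":46,"qy":86,"uxk":0},{"f":20,"rb":48},{"chh":64,"q":67,"rn":64,"uh":60}]}
After op 4 (add /etm 5): {"etm":5,"z":[[54,28],[29,5,25],{"hxu":48,"p":46,"qy":86,"uxk":0},{"f":20,"rb":48},{"chh":64,"q":67,"rn":64,"uh":60}]}
After op 5 (add /z/0/2 3): {"etm":5,"z":[[54,28,3],[29,5,25],{"hxu":48,"p":46,"qy":86,"uxk":0},{"f":20,"rb":48},{"chh":64,"q":67,"rn":64,"uh":60}]}
After op 6 (remove /z/1/1): {"etm":5,"z":[[54,28,3],[29,25],{"hxu":48,"p":46,"qy":86,"uxk":0},{"f":20,"rb":48},{"chh":64,"q":67,"rn":64,"uh":60}]}
After op 7 (add /z 85): {"etm":5,"z":85}
After op 8 (replace /etm 98): {"etm":98,"z":85}
After op 9 (replace /z 1): {"etm":98,"z":1}

Answer: {"etm":98,"z":1}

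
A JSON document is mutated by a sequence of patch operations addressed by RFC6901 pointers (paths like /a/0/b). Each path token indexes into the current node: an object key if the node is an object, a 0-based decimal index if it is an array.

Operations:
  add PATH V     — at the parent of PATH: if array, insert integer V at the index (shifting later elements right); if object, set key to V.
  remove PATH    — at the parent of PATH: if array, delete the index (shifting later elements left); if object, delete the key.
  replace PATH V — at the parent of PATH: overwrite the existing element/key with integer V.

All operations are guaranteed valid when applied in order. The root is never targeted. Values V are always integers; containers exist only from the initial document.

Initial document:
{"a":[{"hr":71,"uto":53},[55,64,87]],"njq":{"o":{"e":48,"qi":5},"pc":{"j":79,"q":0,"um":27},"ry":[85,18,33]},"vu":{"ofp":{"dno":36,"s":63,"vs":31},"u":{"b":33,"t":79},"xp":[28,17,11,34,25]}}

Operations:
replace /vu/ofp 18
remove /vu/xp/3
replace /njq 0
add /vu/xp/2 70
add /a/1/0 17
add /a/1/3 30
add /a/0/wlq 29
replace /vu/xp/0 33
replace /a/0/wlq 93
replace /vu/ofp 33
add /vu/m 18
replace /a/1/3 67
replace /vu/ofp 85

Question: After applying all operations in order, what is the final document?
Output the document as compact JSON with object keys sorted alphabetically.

Answer: {"a":[{"hr":71,"uto":53,"wlq":93},[17,55,64,67,87]],"njq":0,"vu":{"m":18,"ofp":85,"u":{"b":33,"t":79},"xp":[33,17,70,11,25]}}

Derivation:
After op 1 (replace /vu/ofp 18): {"a":[{"hr":71,"uto":53},[55,64,87]],"njq":{"o":{"e":48,"qi":5},"pc":{"j":79,"q":0,"um":27},"ry":[85,18,33]},"vu":{"ofp":18,"u":{"b":33,"t":79},"xp":[28,17,11,34,25]}}
After op 2 (remove /vu/xp/3): {"a":[{"hr":71,"uto":53},[55,64,87]],"njq":{"o":{"e":48,"qi":5},"pc":{"j":79,"q":0,"um":27},"ry":[85,18,33]},"vu":{"ofp":18,"u":{"b":33,"t":79},"xp":[28,17,11,25]}}
After op 3 (replace /njq 0): {"a":[{"hr":71,"uto":53},[55,64,87]],"njq":0,"vu":{"ofp":18,"u":{"b":33,"t":79},"xp":[28,17,11,25]}}
After op 4 (add /vu/xp/2 70): {"a":[{"hr":71,"uto":53},[55,64,87]],"njq":0,"vu":{"ofp":18,"u":{"b":33,"t":79},"xp":[28,17,70,11,25]}}
After op 5 (add /a/1/0 17): {"a":[{"hr":71,"uto":53},[17,55,64,87]],"njq":0,"vu":{"ofp":18,"u":{"b":33,"t":79},"xp":[28,17,70,11,25]}}
After op 6 (add /a/1/3 30): {"a":[{"hr":71,"uto":53},[17,55,64,30,87]],"njq":0,"vu":{"ofp":18,"u":{"b":33,"t":79},"xp":[28,17,70,11,25]}}
After op 7 (add /a/0/wlq 29): {"a":[{"hr":71,"uto":53,"wlq":29},[17,55,64,30,87]],"njq":0,"vu":{"ofp":18,"u":{"b":33,"t":79},"xp":[28,17,70,11,25]}}
After op 8 (replace /vu/xp/0 33): {"a":[{"hr":71,"uto":53,"wlq":29},[17,55,64,30,87]],"njq":0,"vu":{"ofp":18,"u":{"b":33,"t":79},"xp":[33,17,70,11,25]}}
After op 9 (replace /a/0/wlq 93): {"a":[{"hr":71,"uto":53,"wlq":93},[17,55,64,30,87]],"njq":0,"vu":{"ofp":18,"u":{"b":33,"t":79},"xp":[33,17,70,11,25]}}
After op 10 (replace /vu/ofp 33): {"a":[{"hr":71,"uto":53,"wlq":93},[17,55,64,30,87]],"njq":0,"vu":{"ofp":33,"u":{"b":33,"t":79},"xp":[33,17,70,11,25]}}
After op 11 (add /vu/m 18): {"a":[{"hr":71,"uto":53,"wlq":93},[17,55,64,30,87]],"njq":0,"vu":{"m":18,"ofp":33,"u":{"b":33,"t":79},"xp":[33,17,70,11,25]}}
After op 12 (replace /a/1/3 67): {"a":[{"hr":71,"uto":53,"wlq":93},[17,55,64,67,87]],"njq":0,"vu":{"m":18,"ofp":33,"u":{"b":33,"t":79},"xp":[33,17,70,11,25]}}
After op 13 (replace /vu/ofp 85): {"a":[{"hr":71,"uto":53,"wlq":93},[17,55,64,67,87]],"njq":0,"vu":{"m":18,"ofp":85,"u":{"b":33,"t":79},"xp":[33,17,70,11,25]}}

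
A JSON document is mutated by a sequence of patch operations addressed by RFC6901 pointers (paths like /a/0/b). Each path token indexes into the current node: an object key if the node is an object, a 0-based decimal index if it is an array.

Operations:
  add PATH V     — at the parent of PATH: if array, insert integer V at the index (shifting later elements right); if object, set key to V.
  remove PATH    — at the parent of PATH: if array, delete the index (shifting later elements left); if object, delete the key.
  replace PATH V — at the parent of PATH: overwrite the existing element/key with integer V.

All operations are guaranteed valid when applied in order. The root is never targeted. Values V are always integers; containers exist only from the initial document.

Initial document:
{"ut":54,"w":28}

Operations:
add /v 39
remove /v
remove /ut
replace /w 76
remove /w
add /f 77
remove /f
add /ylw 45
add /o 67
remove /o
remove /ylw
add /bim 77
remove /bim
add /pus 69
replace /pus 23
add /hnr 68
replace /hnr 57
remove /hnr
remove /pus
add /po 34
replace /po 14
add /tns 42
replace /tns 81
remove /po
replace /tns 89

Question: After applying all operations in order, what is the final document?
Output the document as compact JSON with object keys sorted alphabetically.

Answer: {"tns":89}

Derivation:
After op 1 (add /v 39): {"ut":54,"v":39,"w":28}
After op 2 (remove /v): {"ut":54,"w":28}
After op 3 (remove /ut): {"w":28}
After op 4 (replace /w 76): {"w":76}
After op 5 (remove /w): {}
After op 6 (add /f 77): {"f":77}
After op 7 (remove /f): {}
After op 8 (add /ylw 45): {"ylw":45}
After op 9 (add /o 67): {"o":67,"ylw":45}
After op 10 (remove /o): {"ylw":45}
After op 11 (remove /ylw): {}
After op 12 (add /bim 77): {"bim":77}
After op 13 (remove /bim): {}
After op 14 (add /pus 69): {"pus":69}
After op 15 (replace /pus 23): {"pus":23}
After op 16 (add /hnr 68): {"hnr":68,"pus":23}
After op 17 (replace /hnr 57): {"hnr":57,"pus":23}
After op 18 (remove /hnr): {"pus":23}
After op 19 (remove /pus): {}
After op 20 (add /po 34): {"po":34}
After op 21 (replace /po 14): {"po":14}
After op 22 (add /tns 42): {"po":14,"tns":42}
After op 23 (replace /tns 81): {"po":14,"tns":81}
After op 24 (remove /po): {"tns":81}
After op 25 (replace /tns 89): {"tns":89}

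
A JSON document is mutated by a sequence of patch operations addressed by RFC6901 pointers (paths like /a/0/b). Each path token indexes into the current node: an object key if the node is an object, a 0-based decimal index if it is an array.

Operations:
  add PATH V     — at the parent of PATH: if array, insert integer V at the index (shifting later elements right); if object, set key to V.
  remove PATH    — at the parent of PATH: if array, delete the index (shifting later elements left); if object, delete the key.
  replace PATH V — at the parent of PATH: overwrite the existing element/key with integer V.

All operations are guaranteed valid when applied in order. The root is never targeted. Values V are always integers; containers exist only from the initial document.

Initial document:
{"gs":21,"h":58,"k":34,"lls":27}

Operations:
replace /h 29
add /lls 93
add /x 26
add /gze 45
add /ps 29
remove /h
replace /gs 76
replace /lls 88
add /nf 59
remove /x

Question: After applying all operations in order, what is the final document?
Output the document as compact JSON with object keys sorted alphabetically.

Answer: {"gs":76,"gze":45,"k":34,"lls":88,"nf":59,"ps":29}

Derivation:
After op 1 (replace /h 29): {"gs":21,"h":29,"k":34,"lls":27}
After op 2 (add /lls 93): {"gs":21,"h":29,"k":34,"lls":93}
After op 3 (add /x 26): {"gs":21,"h":29,"k":34,"lls":93,"x":26}
After op 4 (add /gze 45): {"gs":21,"gze":45,"h":29,"k":34,"lls":93,"x":26}
After op 5 (add /ps 29): {"gs":21,"gze":45,"h":29,"k":34,"lls":93,"ps":29,"x":26}
After op 6 (remove /h): {"gs":21,"gze":45,"k":34,"lls":93,"ps":29,"x":26}
After op 7 (replace /gs 76): {"gs":76,"gze":45,"k":34,"lls":93,"ps":29,"x":26}
After op 8 (replace /lls 88): {"gs":76,"gze":45,"k":34,"lls":88,"ps":29,"x":26}
After op 9 (add /nf 59): {"gs":76,"gze":45,"k":34,"lls":88,"nf":59,"ps":29,"x":26}
After op 10 (remove /x): {"gs":76,"gze":45,"k":34,"lls":88,"nf":59,"ps":29}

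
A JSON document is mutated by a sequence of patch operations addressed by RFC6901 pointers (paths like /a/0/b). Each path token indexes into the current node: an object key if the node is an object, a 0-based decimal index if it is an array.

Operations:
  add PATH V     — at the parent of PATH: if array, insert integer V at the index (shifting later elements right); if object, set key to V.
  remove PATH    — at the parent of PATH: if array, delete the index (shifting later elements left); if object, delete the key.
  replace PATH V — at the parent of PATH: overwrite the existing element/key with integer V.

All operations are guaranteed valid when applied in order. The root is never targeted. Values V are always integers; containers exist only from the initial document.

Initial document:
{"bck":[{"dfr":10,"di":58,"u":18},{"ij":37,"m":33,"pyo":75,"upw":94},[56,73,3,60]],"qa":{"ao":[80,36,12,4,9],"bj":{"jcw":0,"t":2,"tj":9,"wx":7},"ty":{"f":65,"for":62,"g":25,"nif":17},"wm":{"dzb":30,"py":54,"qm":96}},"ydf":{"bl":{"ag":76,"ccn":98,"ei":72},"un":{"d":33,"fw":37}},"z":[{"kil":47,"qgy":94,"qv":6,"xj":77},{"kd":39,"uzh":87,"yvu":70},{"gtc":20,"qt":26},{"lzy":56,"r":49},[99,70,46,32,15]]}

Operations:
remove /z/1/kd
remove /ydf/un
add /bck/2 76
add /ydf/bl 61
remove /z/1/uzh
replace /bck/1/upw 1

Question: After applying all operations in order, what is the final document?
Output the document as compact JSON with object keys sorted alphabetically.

Answer: {"bck":[{"dfr":10,"di":58,"u":18},{"ij":37,"m":33,"pyo":75,"upw":1},76,[56,73,3,60]],"qa":{"ao":[80,36,12,4,9],"bj":{"jcw":0,"t":2,"tj":9,"wx":7},"ty":{"f":65,"for":62,"g":25,"nif":17},"wm":{"dzb":30,"py":54,"qm":96}},"ydf":{"bl":61},"z":[{"kil":47,"qgy":94,"qv":6,"xj":77},{"yvu":70},{"gtc":20,"qt":26},{"lzy":56,"r":49},[99,70,46,32,15]]}

Derivation:
After op 1 (remove /z/1/kd): {"bck":[{"dfr":10,"di":58,"u":18},{"ij":37,"m":33,"pyo":75,"upw":94},[56,73,3,60]],"qa":{"ao":[80,36,12,4,9],"bj":{"jcw":0,"t":2,"tj":9,"wx":7},"ty":{"f":65,"for":62,"g":25,"nif":17},"wm":{"dzb":30,"py":54,"qm":96}},"ydf":{"bl":{"ag":76,"ccn":98,"ei":72},"un":{"d":33,"fw":37}},"z":[{"kil":47,"qgy":94,"qv":6,"xj":77},{"uzh":87,"yvu":70},{"gtc":20,"qt":26},{"lzy":56,"r":49},[99,70,46,32,15]]}
After op 2 (remove /ydf/un): {"bck":[{"dfr":10,"di":58,"u":18},{"ij":37,"m":33,"pyo":75,"upw":94},[56,73,3,60]],"qa":{"ao":[80,36,12,4,9],"bj":{"jcw":0,"t":2,"tj":9,"wx":7},"ty":{"f":65,"for":62,"g":25,"nif":17},"wm":{"dzb":30,"py":54,"qm":96}},"ydf":{"bl":{"ag":76,"ccn":98,"ei":72}},"z":[{"kil":47,"qgy":94,"qv":6,"xj":77},{"uzh":87,"yvu":70},{"gtc":20,"qt":26},{"lzy":56,"r":49},[99,70,46,32,15]]}
After op 3 (add /bck/2 76): {"bck":[{"dfr":10,"di":58,"u":18},{"ij":37,"m":33,"pyo":75,"upw":94},76,[56,73,3,60]],"qa":{"ao":[80,36,12,4,9],"bj":{"jcw":0,"t":2,"tj":9,"wx":7},"ty":{"f":65,"for":62,"g":25,"nif":17},"wm":{"dzb":30,"py":54,"qm":96}},"ydf":{"bl":{"ag":76,"ccn":98,"ei":72}},"z":[{"kil":47,"qgy":94,"qv":6,"xj":77},{"uzh":87,"yvu":70},{"gtc":20,"qt":26},{"lzy":56,"r":49},[99,70,46,32,15]]}
After op 4 (add /ydf/bl 61): {"bck":[{"dfr":10,"di":58,"u":18},{"ij":37,"m":33,"pyo":75,"upw":94},76,[56,73,3,60]],"qa":{"ao":[80,36,12,4,9],"bj":{"jcw":0,"t":2,"tj":9,"wx":7},"ty":{"f":65,"for":62,"g":25,"nif":17},"wm":{"dzb":30,"py":54,"qm":96}},"ydf":{"bl":61},"z":[{"kil":47,"qgy":94,"qv":6,"xj":77},{"uzh":87,"yvu":70},{"gtc":20,"qt":26},{"lzy":56,"r":49},[99,70,46,32,15]]}
After op 5 (remove /z/1/uzh): {"bck":[{"dfr":10,"di":58,"u":18},{"ij":37,"m":33,"pyo":75,"upw":94},76,[56,73,3,60]],"qa":{"ao":[80,36,12,4,9],"bj":{"jcw":0,"t":2,"tj":9,"wx":7},"ty":{"f":65,"for":62,"g":25,"nif":17},"wm":{"dzb":30,"py":54,"qm":96}},"ydf":{"bl":61},"z":[{"kil":47,"qgy":94,"qv":6,"xj":77},{"yvu":70},{"gtc":20,"qt":26},{"lzy":56,"r":49},[99,70,46,32,15]]}
After op 6 (replace /bck/1/upw 1): {"bck":[{"dfr":10,"di":58,"u":18},{"ij":37,"m":33,"pyo":75,"upw":1},76,[56,73,3,60]],"qa":{"ao":[80,36,12,4,9],"bj":{"jcw":0,"t":2,"tj":9,"wx":7},"ty":{"f":65,"for":62,"g":25,"nif":17},"wm":{"dzb":30,"py":54,"qm":96}},"ydf":{"bl":61},"z":[{"kil":47,"qgy":94,"qv":6,"xj":77},{"yvu":70},{"gtc":20,"qt":26},{"lzy":56,"r":49},[99,70,46,32,15]]}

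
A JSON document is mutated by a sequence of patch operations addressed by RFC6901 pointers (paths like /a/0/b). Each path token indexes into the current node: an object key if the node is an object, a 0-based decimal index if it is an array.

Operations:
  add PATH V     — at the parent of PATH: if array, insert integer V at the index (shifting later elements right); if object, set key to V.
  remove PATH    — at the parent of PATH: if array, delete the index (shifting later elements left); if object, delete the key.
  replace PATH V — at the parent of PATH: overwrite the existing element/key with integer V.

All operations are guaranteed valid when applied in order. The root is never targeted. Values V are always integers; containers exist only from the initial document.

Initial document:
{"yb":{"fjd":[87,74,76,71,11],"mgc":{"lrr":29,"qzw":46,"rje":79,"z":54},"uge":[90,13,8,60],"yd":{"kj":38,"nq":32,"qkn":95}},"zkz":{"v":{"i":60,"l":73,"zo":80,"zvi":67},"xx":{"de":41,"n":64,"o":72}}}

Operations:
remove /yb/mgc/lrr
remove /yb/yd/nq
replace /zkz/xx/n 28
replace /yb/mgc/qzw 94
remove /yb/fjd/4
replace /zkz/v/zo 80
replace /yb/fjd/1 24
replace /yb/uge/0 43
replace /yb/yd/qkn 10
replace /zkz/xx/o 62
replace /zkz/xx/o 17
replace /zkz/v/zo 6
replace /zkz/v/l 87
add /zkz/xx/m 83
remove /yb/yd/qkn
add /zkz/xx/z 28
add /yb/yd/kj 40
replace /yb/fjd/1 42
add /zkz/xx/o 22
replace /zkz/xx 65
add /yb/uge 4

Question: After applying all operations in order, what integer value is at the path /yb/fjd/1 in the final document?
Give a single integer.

After op 1 (remove /yb/mgc/lrr): {"yb":{"fjd":[87,74,76,71,11],"mgc":{"qzw":46,"rje":79,"z":54},"uge":[90,13,8,60],"yd":{"kj":38,"nq":32,"qkn":95}},"zkz":{"v":{"i":60,"l":73,"zo":80,"zvi":67},"xx":{"de":41,"n":64,"o":72}}}
After op 2 (remove /yb/yd/nq): {"yb":{"fjd":[87,74,76,71,11],"mgc":{"qzw":46,"rje":79,"z":54},"uge":[90,13,8,60],"yd":{"kj":38,"qkn":95}},"zkz":{"v":{"i":60,"l":73,"zo":80,"zvi":67},"xx":{"de":41,"n":64,"o":72}}}
After op 3 (replace /zkz/xx/n 28): {"yb":{"fjd":[87,74,76,71,11],"mgc":{"qzw":46,"rje":79,"z":54},"uge":[90,13,8,60],"yd":{"kj":38,"qkn":95}},"zkz":{"v":{"i":60,"l":73,"zo":80,"zvi":67},"xx":{"de":41,"n":28,"o":72}}}
After op 4 (replace /yb/mgc/qzw 94): {"yb":{"fjd":[87,74,76,71,11],"mgc":{"qzw":94,"rje":79,"z":54},"uge":[90,13,8,60],"yd":{"kj":38,"qkn":95}},"zkz":{"v":{"i":60,"l":73,"zo":80,"zvi":67},"xx":{"de":41,"n":28,"o":72}}}
After op 5 (remove /yb/fjd/4): {"yb":{"fjd":[87,74,76,71],"mgc":{"qzw":94,"rje":79,"z":54},"uge":[90,13,8,60],"yd":{"kj":38,"qkn":95}},"zkz":{"v":{"i":60,"l":73,"zo":80,"zvi":67},"xx":{"de":41,"n":28,"o":72}}}
After op 6 (replace /zkz/v/zo 80): {"yb":{"fjd":[87,74,76,71],"mgc":{"qzw":94,"rje":79,"z":54},"uge":[90,13,8,60],"yd":{"kj":38,"qkn":95}},"zkz":{"v":{"i":60,"l":73,"zo":80,"zvi":67},"xx":{"de":41,"n":28,"o":72}}}
After op 7 (replace /yb/fjd/1 24): {"yb":{"fjd":[87,24,76,71],"mgc":{"qzw":94,"rje":79,"z":54},"uge":[90,13,8,60],"yd":{"kj":38,"qkn":95}},"zkz":{"v":{"i":60,"l":73,"zo":80,"zvi":67},"xx":{"de":41,"n":28,"o":72}}}
After op 8 (replace /yb/uge/0 43): {"yb":{"fjd":[87,24,76,71],"mgc":{"qzw":94,"rje":79,"z":54},"uge":[43,13,8,60],"yd":{"kj":38,"qkn":95}},"zkz":{"v":{"i":60,"l":73,"zo":80,"zvi":67},"xx":{"de":41,"n":28,"o":72}}}
After op 9 (replace /yb/yd/qkn 10): {"yb":{"fjd":[87,24,76,71],"mgc":{"qzw":94,"rje":79,"z":54},"uge":[43,13,8,60],"yd":{"kj":38,"qkn":10}},"zkz":{"v":{"i":60,"l":73,"zo":80,"zvi":67},"xx":{"de":41,"n":28,"o":72}}}
After op 10 (replace /zkz/xx/o 62): {"yb":{"fjd":[87,24,76,71],"mgc":{"qzw":94,"rje":79,"z":54},"uge":[43,13,8,60],"yd":{"kj":38,"qkn":10}},"zkz":{"v":{"i":60,"l":73,"zo":80,"zvi":67},"xx":{"de":41,"n":28,"o":62}}}
After op 11 (replace /zkz/xx/o 17): {"yb":{"fjd":[87,24,76,71],"mgc":{"qzw":94,"rje":79,"z":54},"uge":[43,13,8,60],"yd":{"kj":38,"qkn":10}},"zkz":{"v":{"i":60,"l":73,"zo":80,"zvi":67},"xx":{"de":41,"n":28,"o":17}}}
After op 12 (replace /zkz/v/zo 6): {"yb":{"fjd":[87,24,76,71],"mgc":{"qzw":94,"rje":79,"z":54},"uge":[43,13,8,60],"yd":{"kj":38,"qkn":10}},"zkz":{"v":{"i":60,"l":73,"zo":6,"zvi":67},"xx":{"de":41,"n":28,"o":17}}}
After op 13 (replace /zkz/v/l 87): {"yb":{"fjd":[87,24,76,71],"mgc":{"qzw":94,"rje":79,"z":54},"uge":[43,13,8,60],"yd":{"kj":38,"qkn":10}},"zkz":{"v":{"i":60,"l":87,"zo":6,"zvi":67},"xx":{"de":41,"n":28,"o":17}}}
After op 14 (add /zkz/xx/m 83): {"yb":{"fjd":[87,24,76,71],"mgc":{"qzw":94,"rje":79,"z":54},"uge":[43,13,8,60],"yd":{"kj":38,"qkn":10}},"zkz":{"v":{"i":60,"l":87,"zo":6,"zvi":67},"xx":{"de":41,"m":83,"n":28,"o":17}}}
After op 15 (remove /yb/yd/qkn): {"yb":{"fjd":[87,24,76,71],"mgc":{"qzw":94,"rje":79,"z":54},"uge":[43,13,8,60],"yd":{"kj":38}},"zkz":{"v":{"i":60,"l":87,"zo":6,"zvi":67},"xx":{"de":41,"m":83,"n":28,"o":17}}}
After op 16 (add /zkz/xx/z 28): {"yb":{"fjd":[87,24,76,71],"mgc":{"qzw":94,"rje":79,"z":54},"uge":[43,13,8,60],"yd":{"kj":38}},"zkz":{"v":{"i":60,"l":87,"zo":6,"zvi":67},"xx":{"de":41,"m":83,"n":28,"o":17,"z":28}}}
After op 17 (add /yb/yd/kj 40): {"yb":{"fjd":[87,24,76,71],"mgc":{"qzw":94,"rje":79,"z":54},"uge":[43,13,8,60],"yd":{"kj":40}},"zkz":{"v":{"i":60,"l":87,"zo":6,"zvi":67},"xx":{"de":41,"m":83,"n":28,"o":17,"z":28}}}
After op 18 (replace /yb/fjd/1 42): {"yb":{"fjd":[87,42,76,71],"mgc":{"qzw":94,"rje":79,"z":54},"uge":[43,13,8,60],"yd":{"kj":40}},"zkz":{"v":{"i":60,"l":87,"zo":6,"zvi":67},"xx":{"de":41,"m":83,"n":28,"o":17,"z":28}}}
After op 19 (add /zkz/xx/o 22): {"yb":{"fjd":[87,42,76,71],"mgc":{"qzw":94,"rje":79,"z":54},"uge":[43,13,8,60],"yd":{"kj":40}},"zkz":{"v":{"i":60,"l":87,"zo":6,"zvi":67},"xx":{"de":41,"m":83,"n":28,"o":22,"z":28}}}
After op 20 (replace /zkz/xx 65): {"yb":{"fjd":[87,42,76,71],"mgc":{"qzw":94,"rje":79,"z":54},"uge":[43,13,8,60],"yd":{"kj":40}},"zkz":{"v":{"i":60,"l":87,"zo":6,"zvi":67},"xx":65}}
After op 21 (add /yb/uge 4): {"yb":{"fjd":[87,42,76,71],"mgc":{"qzw":94,"rje":79,"z":54},"uge":4,"yd":{"kj":40}},"zkz":{"v":{"i":60,"l":87,"zo":6,"zvi":67},"xx":65}}
Value at /yb/fjd/1: 42

Answer: 42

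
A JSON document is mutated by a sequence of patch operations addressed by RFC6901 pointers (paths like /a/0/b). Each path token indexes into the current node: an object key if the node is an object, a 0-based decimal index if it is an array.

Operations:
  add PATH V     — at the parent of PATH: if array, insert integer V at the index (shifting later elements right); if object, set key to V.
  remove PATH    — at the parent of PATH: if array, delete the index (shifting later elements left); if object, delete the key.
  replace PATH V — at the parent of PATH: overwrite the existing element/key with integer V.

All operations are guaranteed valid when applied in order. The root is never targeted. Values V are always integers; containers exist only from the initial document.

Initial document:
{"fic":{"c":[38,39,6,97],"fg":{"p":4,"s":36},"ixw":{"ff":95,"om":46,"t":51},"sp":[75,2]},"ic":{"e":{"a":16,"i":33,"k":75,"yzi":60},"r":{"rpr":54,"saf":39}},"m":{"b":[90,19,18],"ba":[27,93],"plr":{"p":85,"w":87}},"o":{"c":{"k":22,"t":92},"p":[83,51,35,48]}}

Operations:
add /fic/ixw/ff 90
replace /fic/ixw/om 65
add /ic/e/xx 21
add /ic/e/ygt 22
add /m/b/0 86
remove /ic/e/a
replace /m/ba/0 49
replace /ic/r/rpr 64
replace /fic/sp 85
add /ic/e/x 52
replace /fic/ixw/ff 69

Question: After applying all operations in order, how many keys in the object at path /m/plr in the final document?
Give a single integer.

After op 1 (add /fic/ixw/ff 90): {"fic":{"c":[38,39,6,97],"fg":{"p":4,"s":36},"ixw":{"ff":90,"om":46,"t":51},"sp":[75,2]},"ic":{"e":{"a":16,"i":33,"k":75,"yzi":60},"r":{"rpr":54,"saf":39}},"m":{"b":[90,19,18],"ba":[27,93],"plr":{"p":85,"w":87}},"o":{"c":{"k":22,"t":92},"p":[83,51,35,48]}}
After op 2 (replace /fic/ixw/om 65): {"fic":{"c":[38,39,6,97],"fg":{"p":4,"s":36},"ixw":{"ff":90,"om":65,"t":51},"sp":[75,2]},"ic":{"e":{"a":16,"i":33,"k":75,"yzi":60},"r":{"rpr":54,"saf":39}},"m":{"b":[90,19,18],"ba":[27,93],"plr":{"p":85,"w":87}},"o":{"c":{"k":22,"t":92},"p":[83,51,35,48]}}
After op 3 (add /ic/e/xx 21): {"fic":{"c":[38,39,6,97],"fg":{"p":4,"s":36},"ixw":{"ff":90,"om":65,"t":51},"sp":[75,2]},"ic":{"e":{"a":16,"i":33,"k":75,"xx":21,"yzi":60},"r":{"rpr":54,"saf":39}},"m":{"b":[90,19,18],"ba":[27,93],"plr":{"p":85,"w":87}},"o":{"c":{"k":22,"t":92},"p":[83,51,35,48]}}
After op 4 (add /ic/e/ygt 22): {"fic":{"c":[38,39,6,97],"fg":{"p":4,"s":36},"ixw":{"ff":90,"om":65,"t":51},"sp":[75,2]},"ic":{"e":{"a":16,"i":33,"k":75,"xx":21,"ygt":22,"yzi":60},"r":{"rpr":54,"saf":39}},"m":{"b":[90,19,18],"ba":[27,93],"plr":{"p":85,"w":87}},"o":{"c":{"k":22,"t":92},"p":[83,51,35,48]}}
After op 5 (add /m/b/0 86): {"fic":{"c":[38,39,6,97],"fg":{"p":4,"s":36},"ixw":{"ff":90,"om":65,"t":51},"sp":[75,2]},"ic":{"e":{"a":16,"i":33,"k":75,"xx":21,"ygt":22,"yzi":60},"r":{"rpr":54,"saf":39}},"m":{"b":[86,90,19,18],"ba":[27,93],"plr":{"p":85,"w":87}},"o":{"c":{"k":22,"t":92},"p":[83,51,35,48]}}
After op 6 (remove /ic/e/a): {"fic":{"c":[38,39,6,97],"fg":{"p":4,"s":36},"ixw":{"ff":90,"om":65,"t":51},"sp":[75,2]},"ic":{"e":{"i":33,"k":75,"xx":21,"ygt":22,"yzi":60},"r":{"rpr":54,"saf":39}},"m":{"b":[86,90,19,18],"ba":[27,93],"plr":{"p":85,"w":87}},"o":{"c":{"k":22,"t":92},"p":[83,51,35,48]}}
After op 7 (replace /m/ba/0 49): {"fic":{"c":[38,39,6,97],"fg":{"p":4,"s":36},"ixw":{"ff":90,"om":65,"t":51},"sp":[75,2]},"ic":{"e":{"i":33,"k":75,"xx":21,"ygt":22,"yzi":60},"r":{"rpr":54,"saf":39}},"m":{"b":[86,90,19,18],"ba":[49,93],"plr":{"p":85,"w":87}},"o":{"c":{"k":22,"t":92},"p":[83,51,35,48]}}
After op 8 (replace /ic/r/rpr 64): {"fic":{"c":[38,39,6,97],"fg":{"p":4,"s":36},"ixw":{"ff":90,"om":65,"t":51},"sp":[75,2]},"ic":{"e":{"i":33,"k":75,"xx":21,"ygt":22,"yzi":60},"r":{"rpr":64,"saf":39}},"m":{"b":[86,90,19,18],"ba":[49,93],"plr":{"p":85,"w":87}},"o":{"c":{"k":22,"t":92},"p":[83,51,35,48]}}
After op 9 (replace /fic/sp 85): {"fic":{"c":[38,39,6,97],"fg":{"p":4,"s":36},"ixw":{"ff":90,"om":65,"t":51},"sp":85},"ic":{"e":{"i":33,"k":75,"xx":21,"ygt":22,"yzi":60},"r":{"rpr":64,"saf":39}},"m":{"b":[86,90,19,18],"ba":[49,93],"plr":{"p":85,"w":87}},"o":{"c":{"k":22,"t":92},"p":[83,51,35,48]}}
After op 10 (add /ic/e/x 52): {"fic":{"c":[38,39,6,97],"fg":{"p":4,"s":36},"ixw":{"ff":90,"om":65,"t":51},"sp":85},"ic":{"e":{"i":33,"k":75,"x":52,"xx":21,"ygt":22,"yzi":60},"r":{"rpr":64,"saf":39}},"m":{"b":[86,90,19,18],"ba":[49,93],"plr":{"p":85,"w":87}},"o":{"c":{"k":22,"t":92},"p":[83,51,35,48]}}
After op 11 (replace /fic/ixw/ff 69): {"fic":{"c":[38,39,6,97],"fg":{"p":4,"s":36},"ixw":{"ff":69,"om":65,"t":51},"sp":85},"ic":{"e":{"i":33,"k":75,"x":52,"xx":21,"ygt":22,"yzi":60},"r":{"rpr":64,"saf":39}},"m":{"b":[86,90,19,18],"ba":[49,93],"plr":{"p":85,"w":87}},"o":{"c":{"k":22,"t":92},"p":[83,51,35,48]}}
Size at path /m/plr: 2

Answer: 2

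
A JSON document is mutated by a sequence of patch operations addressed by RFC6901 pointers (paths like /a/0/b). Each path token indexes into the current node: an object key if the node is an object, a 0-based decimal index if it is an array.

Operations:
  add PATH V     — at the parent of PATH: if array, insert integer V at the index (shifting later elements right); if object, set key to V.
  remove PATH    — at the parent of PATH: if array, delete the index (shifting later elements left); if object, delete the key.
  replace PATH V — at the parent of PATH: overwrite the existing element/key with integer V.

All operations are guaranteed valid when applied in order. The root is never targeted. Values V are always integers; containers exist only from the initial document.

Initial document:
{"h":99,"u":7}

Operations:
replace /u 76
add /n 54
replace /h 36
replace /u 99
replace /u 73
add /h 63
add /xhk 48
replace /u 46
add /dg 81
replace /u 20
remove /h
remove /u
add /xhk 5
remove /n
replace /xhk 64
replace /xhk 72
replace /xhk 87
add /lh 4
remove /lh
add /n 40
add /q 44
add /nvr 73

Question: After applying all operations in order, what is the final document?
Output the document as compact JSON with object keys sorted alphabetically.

After op 1 (replace /u 76): {"h":99,"u":76}
After op 2 (add /n 54): {"h":99,"n":54,"u":76}
After op 3 (replace /h 36): {"h":36,"n":54,"u":76}
After op 4 (replace /u 99): {"h":36,"n":54,"u":99}
After op 5 (replace /u 73): {"h":36,"n":54,"u":73}
After op 6 (add /h 63): {"h":63,"n":54,"u":73}
After op 7 (add /xhk 48): {"h":63,"n":54,"u":73,"xhk":48}
After op 8 (replace /u 46): {"h":63,"n":54,"u":46,"xhk":48}
After op 9 (add /dg 81): {"dg":81,"h":63,"n":54,"u":46,"xhk":48}
After op 10 (replace /u 20): {"dg":81,"h":63,"n":54,"u":20,"xhk":48}
After op 11 (remove /h): {"dg":81,"n":54,"u":20,"xhk":48}
After op 12 (remove /u): {"dg":81,"n":54,"xhk":48}
After op 13 (add /xhk 5): {"dg":81,"n":54,"xhk":5}
After op 14 (remove /n): {"dg":81,"xhk":5}
After op 15 (replace /xhk 64): {"dg":81,"xhk":64}
After op 16 (replace /xhk 72): {"dg":81,"xhk":72}
After op 17 (replace /xhk 87): {"dg":81,"xhk":87}
After op 18 (add /lh 4): {"dg":81,"lh":4,"xhk":87}
After op 19 (remove /lh): {"dg":81,"xhk":87}
After op 20 (add /n 40): {"dg":81,"n":40,"xhk":87}
After op 21 (add /q 44): {"dg":81,"n":40,"q":44,"xhk":87}
After op 22 (add /nvr 73): {"dg":81,"n":40,"nvr":73,"q":44,"xhk":87}

Answer: {"dg":81,"n":40,"nvr":73,"q":44,"xhk":87}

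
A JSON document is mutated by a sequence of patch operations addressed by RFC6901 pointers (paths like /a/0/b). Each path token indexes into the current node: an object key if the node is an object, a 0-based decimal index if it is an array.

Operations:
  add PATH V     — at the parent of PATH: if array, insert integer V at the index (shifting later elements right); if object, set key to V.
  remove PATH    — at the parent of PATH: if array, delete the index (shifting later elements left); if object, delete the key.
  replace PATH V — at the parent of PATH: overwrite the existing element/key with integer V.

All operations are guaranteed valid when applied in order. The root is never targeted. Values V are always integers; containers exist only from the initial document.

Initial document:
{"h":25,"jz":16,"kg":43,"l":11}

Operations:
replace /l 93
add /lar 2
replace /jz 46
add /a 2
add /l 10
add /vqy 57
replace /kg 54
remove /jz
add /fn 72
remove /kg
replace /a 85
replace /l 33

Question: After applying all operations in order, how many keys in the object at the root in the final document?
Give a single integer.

Answer: 6

Derivation:
After op 1 (replace /l 93): {"h":25,"jz":16,"kg":43,"l":93}
After op 2 (add /lar 2): {"h":25,"jz":16,"kg":43,"l":93,"lar":2}
After op 3 (replace /jz 46): {"h":25,"jz":46,"kg":43,"l":93,"lar":2}
After op 4 (add /a 2): {"a":2,"h":25,"jz":46,"kg":43,"l":93,"lar":2}
After op 5 (add /l 10): {"a":2,"h":25,"jz":46,"kg":43,"l":10,"lar":2}
After op 6 (add /vqy 57): {"a":2,"h":25,"jz":46,"kg":43,"l":10,"lar":2,"vqy":57}
After op 7 (replace /kg 54): {"a":2,"h":25,"jz":46,"kg":54,"l":10,"lar":2,"vqy":57}
After op 8 (remove /jz): {"a":2,"h":25,"kg":54,"l":10,"lar":2,"vqy":57}
After op 9 (add /fn 72): {"a":2,"fn":72,"h":25,"kg":54,"l":10,"lar":2,"vqy":57}
After op 10 (remove /kg): {"a":2,"fn":72,"h":25,"l":10,"lar":2,"vqy":57}
After op 11 (replace /a 85): {"a":85,"fn":72,"h":25,"l":10,"lar":2,"vqy":57}
After op 12 (replace /l 33): {"a":85,"fn":72,"h":25,"l":33,"lar":2,"vqy":57}
Size at the root: 6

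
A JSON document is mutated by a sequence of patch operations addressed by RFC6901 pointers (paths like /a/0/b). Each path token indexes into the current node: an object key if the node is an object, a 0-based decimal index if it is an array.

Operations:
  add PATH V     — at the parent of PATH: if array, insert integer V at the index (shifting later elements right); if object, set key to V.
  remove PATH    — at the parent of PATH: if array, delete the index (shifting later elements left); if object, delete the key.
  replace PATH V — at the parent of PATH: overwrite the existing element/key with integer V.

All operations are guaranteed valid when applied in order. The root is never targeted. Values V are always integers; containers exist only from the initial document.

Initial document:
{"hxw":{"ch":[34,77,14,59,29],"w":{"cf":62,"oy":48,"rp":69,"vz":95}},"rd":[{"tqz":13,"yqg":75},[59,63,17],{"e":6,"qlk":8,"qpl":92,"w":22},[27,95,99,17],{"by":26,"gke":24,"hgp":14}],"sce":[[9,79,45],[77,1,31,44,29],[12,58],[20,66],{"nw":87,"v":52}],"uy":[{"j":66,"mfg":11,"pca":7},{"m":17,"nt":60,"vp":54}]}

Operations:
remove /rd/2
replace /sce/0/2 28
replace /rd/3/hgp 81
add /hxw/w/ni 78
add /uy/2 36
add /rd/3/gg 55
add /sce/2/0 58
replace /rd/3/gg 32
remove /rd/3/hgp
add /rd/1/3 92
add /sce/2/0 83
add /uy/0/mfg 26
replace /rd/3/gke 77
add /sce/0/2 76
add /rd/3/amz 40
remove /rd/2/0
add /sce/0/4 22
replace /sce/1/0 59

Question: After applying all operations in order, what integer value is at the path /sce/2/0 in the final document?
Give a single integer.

Answer: 83

Derivation:
After op 1 (remove /rd/2): {"hxw":{"ch":[34,77,14,59,29],"w":{"cf":62,"oy":48,"rp":69,"vz":95}},"rd":[{"tqz":13,"yqg":75},[59,63,17],[27,95,99,17],{"by":26,"gke":24,"hgp":14}],"sce":[[9,79,45],[77,1,31,44,29],[12,58],[20,66],{"nw":87,"v":52}],"uy":[{"j":66,"mfg":11,"pca":7},{"m":17,"nt":60,"vp":54}]}
After op 2 (replace /sce/0/2 28): {"hxw":{"ch":[34,77,14,59,29],"w":{"cf":62,"oy":48,"rp":69,"vz":95}},"rd":[{"tqz":13,"yqg":75},[59,63,17],[27,95,99,17],{"by":26,"gke":24,"hgp":14}],"sce":[[9,79,28],[77,1,31,44,29],[12,58],[20,66],{"nw":87,"v":52}],"uy":[{"j":66,"mfg":11,"pca":7},{"m":17,"nt":60,"vp":54}]}
After op 3 (replace /rd/3/hgp 81): {"hxw":{"ch":[34,77,14,59,29],"w":{"cf":62,"oy":48,"rp":69,"vz":95}},"rd":[{"tqz":13,"yqg":75},[59,63,17],[27,95,99,17],{"by":26,"gke":24,"hgp":81}],"sce":[[9,79,28],[77,1,31,44,29],[12,58],[20,66],{"nw":87,"v":52}],"uy":[{"j":66,"mfg":11,"pca":7},{"m":17,"nt":60,"vp":54}]}
After op 4 (add /hxw/w/ni 78): {"hxw":{"ch":[34,77,14,59,29],"w":{"cf":62,"ni":78,"oy":48,"rp":69,"vz":95}},"rd":[{"tqz":13,"yqg":75},[59,63,17],[27,95,99,17],{"by":26,"gke":24,"hgp":81}],"sce":[[9,79,28],[77,1,31,44,29],[12,58],[20,66],{"nw":87,"v":52}],"uy":[{"j":66,"mfg":11,"pca":7},{"m":17,"nt":60,"vp":54}]}
After op 5 (add /uy/2 36): {"hxw":{"ch":[34,77,14,59,29],"w":{"cf":62,"ni":78,"oy":48,"rp":69,"vz":95}},"rd":[{"tqz":13,"yqg":75},[59,63,17],[27,95,99,17],{"by":26,"gke":24,"hgp":81}],"sce":[[9,79,28],[77,1,31,44,29],[12,58],[20,66],{"nw":87,"v":52}],"uy":[{"j":66,"mfg":11,"pca":7},{"m":17,"nt":60,"vp":54},36]}
After op 6 (add /rd/3/gg 55): {"hxw":{"ch":[34,77,14,59,29],"w":{"cf":62,"ni":78,"oy":48,"rp":69,"vz":95}},"rd":[{"tqz":13,"yqg":75},[59,63,17],[27,95,99,17],{"by":26,"gg":55,"gke":24,"hgp":81}],"sce":[[9,79,28],[77,1,31,44,29],[12,58],[20,66],{"nw":87,"v":52}],"uy":[{"j":66,"mfg":11,"pca":7},{"m":17,"nt":60,"vp":54},36]}
After op 7 (add /sce/2/0 58): {"hxw":{"ch":[34,77,14,59,29],"w":{"cf":62,"ni":78,"oy":48,"rp":69,"vz":95}},"rd":[{"tqz":13,"yqg":75},[59,63,17],[27,95,99,17],{"by":26,"gg":55,"gke":24,"hgp":81}],"sce":[[9,79,28],[77,1,31,44,29],[58,12,58],[20,66],{"nw":87,"v":52}],"uy":[{"j":66,"mfg":11,"pca":7},{"m":17,"nt":60,"vp":54},36]}
After op 8 (replace /rd/3/gg 32): {"hxw":{"ch":[34,77,14,59,29],"w":{"cf":62,"ni":78,"oy":48,"rp":69,"vz":95}},"rd":[{"tqz":13,"yqg":75},[59,63,17],[27,95,99,17],{"by":26,"gg":32,"gke":24,"hgp":81}],"sce":[[9,79,28],[77,1,31,44,29],[58,12,58],[20,66],{"nw":87,"v":52}],"uy":[{"j":66,"mfg":11,"pca":7},{"m":17,"nt":60,"vp":54},36]}
After op 9 (remove /rd/3/hgp): {"hxw":{"ch":[34,77,14,59,29],"w":{"cf":62,"ni":78,"oy":48,"rp":69,"vz":95}},"rd":[{"tqz":13,"yqg":75},[59,63,17],[27,95,99,17],{"by":26,"gg":32,"gke":24}],"sce":[[9,79,28],[77,1,31,44,29],[58,12,58],[20,66],{"nw":87,"v":52}],"uy":[{"j":66,"mfg":11,"pca":7},{"m":17,"nt":60,"vp":54},36]}
After op 10 (add /rd/1/3 92): {"hxw":{"ch":[34,77,14,59,29],"w":{"cf":62,"ni":78,"oy":48,"rp":69,"vz":95}},"rd":[{"tqz":13,"yqg":75},[59,63,17,92],[27,95,99,17],{"by":26,"gg":32,"gke":24}],"sce":[[9,79,28],[77,1,31,44,29],[58,12,58],[20,66],{"nw":87,"v":52}],"uy":[{"j":66,"mfg":11,"pca":7},{"m":17,"nt":60,"vp":54},36]}
After op 11 (add /sce/2/0 83): {"hxw":{"ch":[34,77,14,59,29],"w":{"cf":62,"ni":78,"oy":48,"rp":69,"vz":95}},"rd":[{"tqz":13,"yqg":75},[59,63,17,92],[27,95,99,17],{"by":26,"gg":32,"gke":24}],"sce":[[9,79,28],[77,1,31,44,29],[83,58,12,58],[20,66],{"nw":87,"v":52}],"uy":[{"j":66,"mfg":11,"pca":7},{"m":17,"nt":60,"vp":54},36]}
After op 12 (add /uy/0/mfg 26): {"hxw":{"ch":[34,77,14,59,29],"w":{"cf":62,"ni":78,"oy":48,"rp":69,"vz":95}},"rd":[{"tqz":13,"yqg":75},[59,63,17,92],[27,95,99,17],{"by":26,"gg":32,"gke":24}],"sce":[[9,79,28],[77,1,31,44,29],[83,58,12,58],[20,66],{"nw":87,"v":52}],"uy":[{"j":66,"mfg":26,"pca":7},{"m":17,"nt":60,"vp":54},36]}
After op 13 (replace /rd/3/gke 77): {"hxw":{"ch":[34,77,14,59,29],"w":{"cf":62,"ni":78,"oy":48,"rp":69,"vz":95}},"rd":[{"tqz":13,"yqg":75},[59,63,17,92],[27,95,99,17],{"by":26,"gg":32,"gke":77}],"sce":[[9,79,28],[77,1,31,44,29],[83,58,12,58],[20,66],{"nw":87,"v":52}],"uy":[{"j":66,"mfg":26,"pca":7},{"m":17,"nt":60,"vp":54},36]}
After op 14 (add /sce/0/2 76): {"hxw":{"ch":[34,77,14,59,29],"w":{"cf":62,"ni":78,"oy":48,"rp":69,"vz":95}},"rd":[{"tqz":13,"yqg":75},[59,63,17,92],[27,95,99,17],{"by":26,"gg":32,"gke":77}],"sce":[[9,79,76,28],[77,1,31,44,29],[83,58,12,58],[20,66],{"nw":87,"v":52}],"uy":[{"j":66,"mfg":26,"pca":7},{"m":17,"nt":60,"vp":54},36]}
After op 15 (add /rd/3/amz 40): {"hxw":{"ch":[34,77,14,59,29],"w":{"cf":62,"ni":78,"oy":48,"rp":69,"vz":95}},"rd":[{"tqz":13,"yqg":75},[59,63,17,92],[27,95,99,17],{"amz":40,"by":26,"gg":32,"gke":77}],"sce":[[9,79,76,28],[77,1,31,44,29],[83,58,12,58],[20,66],{"nw":87,"v":52}],"uy":[{"j":66,"mfg":26,"pca":7},{"m":17,"nt":60,"vp":54},36]}
After op 16 (remove /rd/2/0): {"hxw":{"ch":[34,77,14,59,29],"w":{"cf":62,"ni":78,"oy":48,"rp":69,"vz":95}},"rd":[{"tqz":13,"yqg":75},[59,63,17,92],[95,99,17],{"amz":40,"by":26,"gg":32,"gke":77}],"sce":[[9,79,76,28],[77,1,31,44,29],[83,58,12,58],[20,66],{"nw":87,"v":52}],"uy":[{"j":66,"mfg":26,"pca":7},{"m":17,"nt":60,"vp":54},36]}
After op 17 (add /sce/0/4 22): {"hxw":{"ch":[34,77,14,59,29],"w":{"cf":62,"ni":78,"oy":48,"rp":69,"vz":95}},"rd":[{"tqz":13,"yqg":75},[59,63,17,92],[95,99,17],{"amz":40,"by":26,"gg":32,"gke":77}],"sce":[[9,79,76,28,22],[77,1,31,44,29],[83,58,12,58],[20,66],{"nw":87,"v":52}],"uy":[{"j":66,"mfg":26,"pca":7},{"m":17,"nt":60,"vp":54},36]}
After op 18 (replace /sce/1/0 59): {"hxw":{"ch":[34,77,14,59,29],"w":{"cf":62,"ni":78,"oy":48,"rp":69,"vz":95}},"rd":[{"tqz":13,"yqg":75},[59,63,17,92],[95,99,17],{"amz":40,"by":26,"gg":32,"gke":77}],"sce":[[9,79,76,28,22],[59,1,31,44,29],[83,58,12,58],[20,66],{"nw":87,"v":52}],"uy":[{"j":66,"mfg":26,"pca":7},{"m":17,"nt":60,"vp":54},36]}
Value at /sce/2/0: 83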